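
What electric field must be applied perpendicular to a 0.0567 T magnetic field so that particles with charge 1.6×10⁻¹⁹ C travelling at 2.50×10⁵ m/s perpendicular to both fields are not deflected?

For straight-line motion qE = qvB, so E = vB.
E = 2.50×10⁵ × 0.0567 = 1.42×10⁴ V/m.

E = 1.42×10⁴ V/m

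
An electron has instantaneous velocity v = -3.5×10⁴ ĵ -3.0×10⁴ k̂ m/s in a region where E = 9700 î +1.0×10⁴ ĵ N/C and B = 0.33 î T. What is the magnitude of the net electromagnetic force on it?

v×B = (0, -9900, 1.16×10⁴) N/C.
E + v×B = (9700, 100, 1.16×10⁴) N/C.
F = q(E + v×B) = (−1.602×10⁻¹⁹ C)·(9700, 100, 1.16×10⁴) = (-1.55×10⁻¹⁵, -1.60×10⁻¹⁷, -1.85×10⁻¹⁵) N.
|F| = 2.42×10⁻¹⁵ N.

|F| ≈ 2.42×10⁻¹⁵ N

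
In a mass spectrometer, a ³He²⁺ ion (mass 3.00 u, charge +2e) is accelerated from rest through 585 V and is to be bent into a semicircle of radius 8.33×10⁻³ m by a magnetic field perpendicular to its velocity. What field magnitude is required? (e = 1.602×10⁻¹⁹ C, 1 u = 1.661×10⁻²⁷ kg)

B ≈ 0.512 T

v = √(2|q|V/m) = √(2·3.204×10⁻¹⁹·585/4.983×10⁻²⁷) ≈ 2.743×10⁵ m/s.
B = mv/(|q|r) = (4.983×10⁻²⁷)(2.743×10⁵)/((3.204×10⁻¹⁹)(8.33×10⁻³)) ≈ 0.512 T.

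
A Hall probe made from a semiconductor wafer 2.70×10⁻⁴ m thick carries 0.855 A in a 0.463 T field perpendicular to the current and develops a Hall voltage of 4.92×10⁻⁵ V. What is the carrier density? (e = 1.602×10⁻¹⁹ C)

n ≈ 1.86×10²⁶ m⁻³

From V_H = IB/(n e t), n = IB/(V_H e t).
n = (0.855)(0.463)/((4.92×10⁻⁵)(1.602×10⁻¹⁹)(2.70×10⁻⁴)) ≈ 1.86×10²⁶ m⁻³.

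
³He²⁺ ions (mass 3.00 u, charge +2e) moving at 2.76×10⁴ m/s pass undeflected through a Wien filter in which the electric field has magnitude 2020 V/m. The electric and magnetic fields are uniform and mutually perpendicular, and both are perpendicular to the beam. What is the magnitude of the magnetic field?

B = 0.0732 T

Balance of forces in the selector: qE = qvB ⇒ B = E/v.
B = 2020/2.76×10⁴ = 0.0732 T.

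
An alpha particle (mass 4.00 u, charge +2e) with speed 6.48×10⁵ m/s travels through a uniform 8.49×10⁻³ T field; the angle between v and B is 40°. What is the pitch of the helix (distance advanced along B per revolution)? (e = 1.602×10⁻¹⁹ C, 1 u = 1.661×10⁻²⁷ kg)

p ≈ 7.62 m

v∥ = v cosθ = 6.48×10⁵·cos40° ≈ 4.964×10⁵ m/s.
T = 2πm/(|q|B) = 2π(6.644×10⁻²⁷)/((3.204×10⁻¹⁹)(8.49×10⁻³)) ≈ 1.535×10⁻⁵ s.
pitch = v∥ T = (4.964×10⁵)(1.535×10⁻⁵) ≈ 7.62 m.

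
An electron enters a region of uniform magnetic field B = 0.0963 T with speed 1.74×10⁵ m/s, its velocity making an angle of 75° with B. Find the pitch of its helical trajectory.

v∥ = v cosθ = 1.74×10⁵·cos75° ≈ 4.503×10⁴ m/s.
T = 2πm/(|q|B) = 2π(9.109×10⁻³¹)/((1.602×10⁻¹⁹)(0.0963)) ≈ 3.710×10⁻¹⁰ s.
pitch = v∥ T = (4.503×10⁴)(3.710×10⁻¹⁰) ≈ 1.67×10⁻⁵ m.

p ≈ 1.67×10⁻⁵ m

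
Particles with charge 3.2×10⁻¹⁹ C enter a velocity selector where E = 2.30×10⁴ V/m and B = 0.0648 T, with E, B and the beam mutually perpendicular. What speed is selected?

v = 3.55×10⁵ m/s

For undeflected motion the electric and magnetic forces balance: qE = qvB.
v = E/B = 2.30×10⁴/0.0648 = 3.55×10⁵ m/s.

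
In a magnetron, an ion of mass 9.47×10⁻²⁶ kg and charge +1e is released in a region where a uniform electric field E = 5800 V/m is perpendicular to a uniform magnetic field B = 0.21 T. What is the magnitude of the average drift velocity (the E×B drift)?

v_d ≈ 2.8×10⁴ m/s

The steady drift has the magnetic force balancing the electric force, so v_d = E/B.
v_d = 5800/0.21 = 2.8×10⁴ m/s.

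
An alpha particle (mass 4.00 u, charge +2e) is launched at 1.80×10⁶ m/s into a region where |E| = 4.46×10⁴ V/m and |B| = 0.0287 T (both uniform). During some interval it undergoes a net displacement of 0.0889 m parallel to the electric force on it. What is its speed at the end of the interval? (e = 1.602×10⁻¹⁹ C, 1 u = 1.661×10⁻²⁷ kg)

B does no work; ΔKE = |q|E d.
½mv_f² = ½mv₀² + |q|Ed = ½(6.644×10⁻²⁷)(1.80×10⁶)² + (3.204×10⁻¹⁹)(4.46×10⁴)(0.0889) ≈ 1.076×10⁻¹⁴ J + 1.270×10⁻¹⁵ J ≈ 1.203×10⁻¹⁴ J.
v_f = √(2·1.203×10⁻¹⁴/6.644×10⁻²⁷) ≈ 1.90×10⁶ m/s.

v_f ≈ 1.90×10⁶ m/s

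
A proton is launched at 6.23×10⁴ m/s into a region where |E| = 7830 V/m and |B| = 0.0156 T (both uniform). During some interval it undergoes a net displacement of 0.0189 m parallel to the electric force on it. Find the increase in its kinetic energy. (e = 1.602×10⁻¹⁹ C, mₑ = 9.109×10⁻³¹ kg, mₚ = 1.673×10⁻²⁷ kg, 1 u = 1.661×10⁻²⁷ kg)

ΔKE ≈ 2.37×10⁻¹⁷ J

The magnetic force is always ⟂ v and does no work; only the electric force changes KE.
ΔKE = F_E · d = |q|E d = (1.602×10⁻¹⁹)(7830)(0.0189) ≈ 2.37×10⁻¹⁷ J.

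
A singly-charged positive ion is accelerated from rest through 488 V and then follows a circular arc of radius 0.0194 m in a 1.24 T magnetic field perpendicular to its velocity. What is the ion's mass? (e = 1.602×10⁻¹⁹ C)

Combine |q|V = ½mv² and r = mv/(|q|B): eliminate v to get m = qB²r²/(2V).
m = (1.602×10⁻¹⁹)(1.24)²(0.0194)²/(2·488) ≈ 9.50×10⁻²⁶ kg.

m ≈ 9.50×10⁻²⁶ kg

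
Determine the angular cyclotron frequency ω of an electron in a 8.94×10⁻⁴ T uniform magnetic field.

ω ≈ 1.57×10⁸ rad/s

ω = |q|B/m.
ω = (1.602×10⁻¹⁹)(8.94×10⁻⁴)/9.109×10⁻³¹ ≈ 1.57×10⁸ rad/s.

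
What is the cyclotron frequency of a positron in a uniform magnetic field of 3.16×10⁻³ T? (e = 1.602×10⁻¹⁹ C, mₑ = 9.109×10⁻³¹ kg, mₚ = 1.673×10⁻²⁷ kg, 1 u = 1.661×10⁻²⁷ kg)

f ≈ 8.85×10⁷ Hz

f = |q|B/(2πm).
f = (1.602×10⁻¹⁹)(3.16×10⁻³)/(2π·9.109×10⁻³¹) ≈ 8.85×10⁷ Hz.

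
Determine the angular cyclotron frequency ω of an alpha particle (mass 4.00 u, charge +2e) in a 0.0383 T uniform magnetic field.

ω ≈ 1.85×10⁶ rad/s

ω = |q|B/m.
ω = (3.204×10⁻¹⁹)(0.0383)/6.644×10⁻²⁷ ≈ 1.85×10⁶ rad/s.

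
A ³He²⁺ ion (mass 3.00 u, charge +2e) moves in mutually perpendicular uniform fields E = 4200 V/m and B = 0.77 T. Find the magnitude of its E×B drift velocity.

The E×B drift speed is v_d = E/B.
v_d = 4200/0.77 = 5500 m/s.

v_d ≈ 5500 m/s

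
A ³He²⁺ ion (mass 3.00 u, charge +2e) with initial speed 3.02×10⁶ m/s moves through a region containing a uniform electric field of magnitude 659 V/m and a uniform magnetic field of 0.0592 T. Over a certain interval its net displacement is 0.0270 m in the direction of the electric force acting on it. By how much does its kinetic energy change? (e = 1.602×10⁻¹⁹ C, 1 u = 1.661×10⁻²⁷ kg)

ΔKE ≈ 5.70×10⁻¹⁸ J

The magnetic force is always ⟂ v and does no work; only the electric force changes KE.
ΔKE = F_E · d = |q|E d = (3.204×10⁻¹⁹)(659)(0.0270) ≈ 5.70×10⁻¹⁸ J.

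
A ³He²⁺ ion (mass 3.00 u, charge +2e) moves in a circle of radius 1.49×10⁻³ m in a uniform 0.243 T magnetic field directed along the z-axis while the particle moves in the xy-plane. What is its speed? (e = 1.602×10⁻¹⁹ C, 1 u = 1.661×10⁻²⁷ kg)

From |q|vB = mv²/r, v = |q|Br/m.
v = (3.204×10⁻¹⁹)(0.243)(1.49×10⁻³)/4.983×10⁻²⁷ ≈ 2.33×10⁴ m/s.

v ≈ 2.33×10⁴ m/s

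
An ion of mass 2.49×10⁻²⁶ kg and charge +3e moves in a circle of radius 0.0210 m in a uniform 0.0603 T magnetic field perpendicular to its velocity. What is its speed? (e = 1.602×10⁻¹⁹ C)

v ≈ 2.44×10⁴ m/s

From |q|vB = mv²/r, v = |q|Br/m.
v = (4.806×10⁻¹⁹)(0.0603)(0.0210)/2.49×10⁻²⁶ ≈ 2.44×10⁴ m/s.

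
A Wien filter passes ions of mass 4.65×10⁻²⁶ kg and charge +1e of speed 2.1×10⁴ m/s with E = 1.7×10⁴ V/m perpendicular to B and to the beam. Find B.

B = 0.81 T

Balance of forces in the selector: qE = qvB ⇒ B = E/v.
B = 1.7×10⁴/2.1×10⁴ = 0.81 T.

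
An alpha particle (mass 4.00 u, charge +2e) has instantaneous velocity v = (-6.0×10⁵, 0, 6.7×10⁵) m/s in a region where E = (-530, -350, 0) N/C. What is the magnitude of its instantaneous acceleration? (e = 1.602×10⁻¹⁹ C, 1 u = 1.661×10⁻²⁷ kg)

|a| ≈ 3.06×10¹⁰ m/s²

Only an electric field acts, so F = qE = (3.204×10⁻¹⁹ C)·(-530, -350, 0) = (-1.70×10⁻¹⁶, -1.12×10⁻¹⁶, 0) N.
|a| = |F|/m = 2.035×10⁻¹⁶/6.644×10⁻²⁷ ≈ 3.06×10¹⁰ m/s².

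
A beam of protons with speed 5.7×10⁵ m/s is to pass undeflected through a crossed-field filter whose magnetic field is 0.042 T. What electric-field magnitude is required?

E = 2.4×10⁴ V/m

For straight-line motion qE = qvB, so E = vB.
E = 5.7×10⁵ × 0.042 = 2.4×10⁴ V/m.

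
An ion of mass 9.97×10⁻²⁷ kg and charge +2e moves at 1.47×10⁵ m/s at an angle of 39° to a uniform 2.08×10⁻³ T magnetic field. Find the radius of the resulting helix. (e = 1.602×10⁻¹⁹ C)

r ≈ 1.38 m

v⊥ = v sinθ = 1.47×10⁵·sin39° ≈ 9.251×10⁴ m/s.
r = m v⊥/(|q|B) = (9.97×10⁻²⁷)(9.251×10⁴)/((3.204×10⁻¹⁹)(2.08×10⁻³)) ≈ 1.38 m.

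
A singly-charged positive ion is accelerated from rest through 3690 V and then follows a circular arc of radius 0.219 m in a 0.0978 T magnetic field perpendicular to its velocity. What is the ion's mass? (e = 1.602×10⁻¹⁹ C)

m ≈ 9.96×10⁻²⁷ kg

Combine |q|V = ½mv² and r = mv/(|q|B): eliminate v to get m = qB²r²/(2V).
m = (1.602×10⁻¹⁹)(0.0978)²(0.219)²/(2·3690) ≈ 9.96×10⁻²⁷ kg.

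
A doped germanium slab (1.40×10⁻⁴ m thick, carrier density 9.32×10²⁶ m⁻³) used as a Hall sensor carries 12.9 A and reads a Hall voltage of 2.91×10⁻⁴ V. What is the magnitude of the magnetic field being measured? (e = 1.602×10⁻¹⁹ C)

B ≈ 0.472 T

From V_H = IB/(n e t), B = V_H n e t / I.
B = (2.91×10⁻⁴)(9.32×10²⁶)(1.602×10⁻¹⁹)(1.40×10⁻⁴)/12.9 ≈ 0.472 T.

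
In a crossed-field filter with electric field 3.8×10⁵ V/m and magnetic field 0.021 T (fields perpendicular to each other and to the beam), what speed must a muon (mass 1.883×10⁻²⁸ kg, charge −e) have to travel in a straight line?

Zero net Lorentz force requires |qE| = |q v×B|, i.e. E = vB.
v = E/B = 3.8×10⁵/0.021 = 1.8×10⁷ m/s.
The result is independent of the particle's charge and mass.

v = 1.8×10⁷ m/s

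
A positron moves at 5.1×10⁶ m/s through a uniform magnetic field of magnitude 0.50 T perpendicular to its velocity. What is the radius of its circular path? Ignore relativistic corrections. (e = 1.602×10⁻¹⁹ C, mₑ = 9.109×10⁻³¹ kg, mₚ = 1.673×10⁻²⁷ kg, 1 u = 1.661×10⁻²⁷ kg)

r ≈ 5.8×10⁻⁵ m

The magnetic force provides the centripetal force: |q|vB = mv²/r.
r = mv/(|q|B) = (9.109×10⁻³¹)(5.1×10⁶)/((1.602×10⁻¹⁹)(0.50)) ≈ 5.8×10⁻⁵ m.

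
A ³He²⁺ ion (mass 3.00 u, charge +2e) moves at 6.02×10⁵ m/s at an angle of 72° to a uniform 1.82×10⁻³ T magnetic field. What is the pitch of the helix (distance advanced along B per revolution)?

p ≈ 9.99 m

v∥ = v cosθ = 6.02×10⁵·cos72° ≈ 1.860×10⁵ m/s.
T = 2πm/(|q|B) = 2π(4.983×10⁻²⁷)/((3.204×10⁻¹⁹)(1.82×10⁻³)) ≈ 5.369×10⁻⁵ s.
pitch = v∥ T = (1.860×10⁵)(5.369×10⁻⁵) ≈ 9.99 m.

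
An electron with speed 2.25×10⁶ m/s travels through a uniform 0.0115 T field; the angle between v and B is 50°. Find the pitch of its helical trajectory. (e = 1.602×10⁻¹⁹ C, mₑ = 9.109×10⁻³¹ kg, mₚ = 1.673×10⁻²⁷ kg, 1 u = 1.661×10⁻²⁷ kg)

p ≈ 4.49×10⁻³ m

v∥ = v cosθ = 2.25×10⁶·cos50° ≈ 1.446×10⁶ m/s.
T = 2πm/(|q|B) = 2π(9.109×10⁻³¹)/((1.602×10⁻¹⁹)(0.0115)) ≈ 3.107×10⁻⁹ s.
pitch = v∥ T = (1.446×10⁶)(3.107×10⁻⁹) ≈ 4.49×10⁻³ m.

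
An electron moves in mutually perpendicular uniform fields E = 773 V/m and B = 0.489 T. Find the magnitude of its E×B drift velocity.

The steady drift has the magnetic force balancing the electric force, so v_d = E/B.
v_d = 773/0.489 = 1580 m/s.

v_d ≈ 1580 m/s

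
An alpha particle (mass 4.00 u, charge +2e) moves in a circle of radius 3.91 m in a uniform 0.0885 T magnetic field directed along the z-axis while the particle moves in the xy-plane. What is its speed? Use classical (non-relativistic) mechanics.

v ≈ 1.67×10⁷ m/s

From |q|vB = mv²/r, v = |q|Br/m.
v = (3.204×10⁻¹⁹)(0.0885)(3.91)/6.644×10⁻²⁷ ≈ 1.67×10⁷ m/s.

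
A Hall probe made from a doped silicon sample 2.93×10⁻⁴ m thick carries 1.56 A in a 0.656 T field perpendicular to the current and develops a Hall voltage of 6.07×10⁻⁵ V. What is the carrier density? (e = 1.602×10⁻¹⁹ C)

From V_H = IB/(n e t), n = IB/(V_H e t).
n = (1.56)(0.656)/((6.07×10⁻⁵)(1.602×10⁻¹⁹)(2.93×10⁻⁴)) ≈ 3.59×10²⁶ m⁻³.

n ≈ 3.59×10²⁶ m⁻³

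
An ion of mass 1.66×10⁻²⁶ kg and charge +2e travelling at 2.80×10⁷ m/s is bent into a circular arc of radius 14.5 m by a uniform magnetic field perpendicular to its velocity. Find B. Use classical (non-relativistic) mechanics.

B ≈ 0.100 T

From |q|vB = mv²/r, B = mv/(|q|r).
B = (1.66×10⁻²⁶)(2.80×10⁷)/((3.204×10⁻¹⁹)(14.5)) ≈ 0.100 T.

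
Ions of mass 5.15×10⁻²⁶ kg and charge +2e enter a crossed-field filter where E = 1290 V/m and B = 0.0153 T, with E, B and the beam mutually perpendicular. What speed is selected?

Zero net Lorentz force requires |qE| = |q v×B|, i.e. E = vB.
v = E/B = 1290/0.0153 = 8.43×10⁴ m/s.
The result is independent of the particle's charge and mass.

v = 8.43×10⁴ m/s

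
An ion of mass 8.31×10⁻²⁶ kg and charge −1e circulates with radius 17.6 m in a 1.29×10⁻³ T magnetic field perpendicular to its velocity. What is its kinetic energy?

KE ≈ 7.96×10⁻¹⁷ J

v = |q|Br/m, then KE = ½mv² = (qBr)²/(2m).
v = (1.602×10⁻¹⁹)(1.29×10⁻³)(17.6)/8.31×10⁻²⁶ ≈ 4.377×10⁴ m/s.
KE = ½(8.31×10⁻²⁶)(4.377×10⁴)² ≈ 7.96×10⁻¹⁷ J.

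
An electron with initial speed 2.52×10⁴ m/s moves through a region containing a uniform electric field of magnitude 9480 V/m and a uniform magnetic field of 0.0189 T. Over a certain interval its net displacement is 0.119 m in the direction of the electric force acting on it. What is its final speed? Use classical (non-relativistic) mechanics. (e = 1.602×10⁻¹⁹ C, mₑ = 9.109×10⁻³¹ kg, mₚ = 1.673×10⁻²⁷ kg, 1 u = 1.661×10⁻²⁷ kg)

v_f ≈ 1.99×10⁷ m/s

B does no work; ΔKE = |q|E d.
½mv_f² = ½mv₀² + |q|Ed = ½(9.109×10⁻³¹)(2.52×10⁴)² + (1.602×10⁻¹⁹)(9480)(0.119) ≈ 2.892×10⁻²² J + 1.807×10⁻¹⁶ J ≈ 1.807×10⁻¹⁶ J.
v_f = √(2·1.807×10⁻¹⁶/9.109×10⁻³¹) ≈ 1.99×10⁷ m/s.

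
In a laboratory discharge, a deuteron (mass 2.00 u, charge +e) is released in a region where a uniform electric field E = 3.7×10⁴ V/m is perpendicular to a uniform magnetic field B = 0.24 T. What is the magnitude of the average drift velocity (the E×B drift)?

v_d ≈ 1.5×10⁵ m/s

In crossed fields the guiding centre drifts at v_d = |E×B|/B² = E/B, independent of charge and mass.
v_d = 3.7×10⁴/0.24 = 1.5×10⁵ m/s.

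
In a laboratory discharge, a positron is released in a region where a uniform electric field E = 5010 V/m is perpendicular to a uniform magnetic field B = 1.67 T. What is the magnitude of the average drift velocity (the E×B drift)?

v_d ≈ 3000 m/s

The steady drift has the magnetic force balancing the electric force, so v_d = E/B.
v_d = 5010/1.67 = 3000 m/s.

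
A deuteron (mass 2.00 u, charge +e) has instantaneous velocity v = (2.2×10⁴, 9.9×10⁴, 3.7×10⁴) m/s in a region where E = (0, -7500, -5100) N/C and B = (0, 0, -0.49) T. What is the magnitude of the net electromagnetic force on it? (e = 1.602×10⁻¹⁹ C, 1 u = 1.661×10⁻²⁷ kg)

|F| ≈ 7.83×10⁻¹⁵ N

v×B = (-4.85×10⁴, 1.08×10⁴, 0) N/C.
E + v×B = (-4.85×10⁴, 3280, -5100) N/C.
F = q(E + v×B) = (1.602×10⁻¹⁹ C)·(-4.85×10⁴, 3280, -5100) = (-7.77×10⁻¹⁵, 5.25×10⁻¹⁶, -8.17×10⁻¹⁶) N.
|F| = 7.83×10⁻¹⁵ N.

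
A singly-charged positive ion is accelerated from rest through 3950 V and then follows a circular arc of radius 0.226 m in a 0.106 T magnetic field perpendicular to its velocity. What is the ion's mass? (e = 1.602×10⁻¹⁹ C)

m ≈ 1.16×10⁻²⁶ kg

Combine |q|V = ½mv² and r = mv/(|q|B): eliminate v to get m = qB²r²/(2V).
m = (1.602×10⁻¹⁹)(0.106)²(0.226)²/(2·3950) ≈ 1.16×10⁻²⁶ kg.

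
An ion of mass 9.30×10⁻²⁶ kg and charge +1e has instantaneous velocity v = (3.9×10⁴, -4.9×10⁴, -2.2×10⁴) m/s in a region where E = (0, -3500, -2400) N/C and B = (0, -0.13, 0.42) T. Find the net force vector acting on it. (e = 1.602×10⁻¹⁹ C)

v×B = (-2.34×10⁴, -1.64×10⁴, -5070) N/C.
E + v×B = (-2.34×10⁴, -1.99×10⁴, -7470) N/C.
F = q(E + v×B) = (1.602×10⁻¹⁹ C)·(-2.34×10⁴, -1.99×10⁴, -7470) = (-3.76×10⁻¹⁵, -3.18×10⁻¹⁵, -1.20×10⁻¹⁵) N.

F ≈ (-3.76×10⁻¹⁵, -3.18×10⁻¹⁵, -1.20×10⁻¹⁵) N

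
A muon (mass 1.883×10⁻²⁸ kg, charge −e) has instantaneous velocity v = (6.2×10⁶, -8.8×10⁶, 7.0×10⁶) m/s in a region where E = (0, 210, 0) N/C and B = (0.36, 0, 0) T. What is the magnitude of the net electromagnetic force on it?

|F| ≈ 6.49×10⁻¹³ N

v×B = (0, 2.52×10⁶, 3.17×10⁶) N/C.
E + v×B = (0, 2.52×10⁶, 3.17×10⁶) N/C.
F = q(E + v×B) = (−1.602×10⁻¹⁹ C)·(0, 2.52×10⁶, 3.17×10⁶) = (0, -4.04×10⁻¹³, -5.08×10⁻¹³) N.
|F| = 6.49×10⁻¹³ N.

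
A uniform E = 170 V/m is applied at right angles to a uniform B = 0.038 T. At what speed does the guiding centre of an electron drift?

In crossed fields the guiding centre drifts at v_d = |E×B|/B² = E/B, independent of charge and mass.
v_d = 170/0.038 = 4500 m/s.

v_d ≈ 4500 m/s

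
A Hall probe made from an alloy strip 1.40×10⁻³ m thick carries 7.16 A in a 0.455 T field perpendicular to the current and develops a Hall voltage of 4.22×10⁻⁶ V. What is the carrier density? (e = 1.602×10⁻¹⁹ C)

n ≈ 3.44×10²⁷ m⁻³

From V_H = IB/(n e t), n = IB/(V_H e t).
n = (7.16)(0.455)/((4.22×10⁻⁶)(1.602×10⁻¹⁹)(1.40×10⁻³)) ≈ 3.44×10²⁷ m⁻³.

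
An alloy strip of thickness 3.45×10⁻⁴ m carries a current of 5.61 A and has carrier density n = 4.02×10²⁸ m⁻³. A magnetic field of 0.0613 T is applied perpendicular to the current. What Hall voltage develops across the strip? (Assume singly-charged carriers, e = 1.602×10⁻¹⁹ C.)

V_H ≈ 1.55×10⁻⁷ V

V_H = IB/(n e t).
V_H = (5.61)(0.0613)/((4.02×10²⁸)(1.602×10⁻¹⁹)(3.45×10⁻⁴)) ≈ 1.55×10⁻⁷ V.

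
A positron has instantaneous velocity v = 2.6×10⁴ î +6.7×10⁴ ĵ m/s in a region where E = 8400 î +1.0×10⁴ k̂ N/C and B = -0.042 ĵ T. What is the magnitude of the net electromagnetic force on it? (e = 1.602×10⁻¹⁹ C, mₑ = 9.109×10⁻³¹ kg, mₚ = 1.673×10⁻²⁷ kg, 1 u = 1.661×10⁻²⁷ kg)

v×B = (0, 0, -1090) N/C.
E + v×B = (8400, 0, 8910) N/C.
F = q(E + v×B) = (1.602×10⁻¹⁹ C)·(8400, 0, 8910) = (1.35×10⁻¹⁵, 0, 1.43×10⁻¹⁵) N.
|F| = 1.96×10⁻¹⁵ N.

|F| ≈ 1.96×10⁻¹⁵ N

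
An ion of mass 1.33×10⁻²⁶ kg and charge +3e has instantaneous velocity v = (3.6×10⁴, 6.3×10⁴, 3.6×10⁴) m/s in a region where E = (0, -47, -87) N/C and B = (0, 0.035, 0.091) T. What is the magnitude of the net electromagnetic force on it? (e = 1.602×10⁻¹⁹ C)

|F| ≈ 2.74×10⁻¹⁵ N

v×B = (4470, -3280, 1260) N/C.
E + v×B = (4470, -3320, 1170) N/C.
F = q(E + v×B) = (4.806×10⁻¹⁹ C)·(4470, -3320, 1170) = (2.15×10⁻¹⁵, -1.60×10⁻¹⁵, 5.64×10⁻¹⁶) N.
|F| = 2.74×10⁻¹⁵ N.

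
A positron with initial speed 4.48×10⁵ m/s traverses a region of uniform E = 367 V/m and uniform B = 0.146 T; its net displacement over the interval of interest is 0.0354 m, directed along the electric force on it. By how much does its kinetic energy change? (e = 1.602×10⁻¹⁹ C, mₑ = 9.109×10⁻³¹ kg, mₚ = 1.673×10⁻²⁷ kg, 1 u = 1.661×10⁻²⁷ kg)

ΔKE ≈ 2.08×10⁻¹⁸ J

The magnetic force is always ⟂ v and does no work; only the electric force changes KE.
ΔKE = F_E · d = |q|E d = (1.602×10⁻¹⁹)(367)(0.0354) ≈ 2.08×10⁻¹⁸ J.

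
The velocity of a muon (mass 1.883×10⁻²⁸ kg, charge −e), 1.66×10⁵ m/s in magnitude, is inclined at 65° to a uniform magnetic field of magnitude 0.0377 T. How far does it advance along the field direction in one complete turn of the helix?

v∥ = v cosθ = 1.66×10⁵·cos65° ≈ 7.015×10⁴ m/s.
T = 2πm/(|q|B) = 2π(1.883×10⁻²⁸)/((1.602×10⁻¹⁹)(0.0377)) ≈ 1.959×10⁻⁷ s.
pitch = v∥ T = (7.015×10⁴)(1.959×10⁻⁷) ≈ 0.0137 m.

p ≈ 0.0137 m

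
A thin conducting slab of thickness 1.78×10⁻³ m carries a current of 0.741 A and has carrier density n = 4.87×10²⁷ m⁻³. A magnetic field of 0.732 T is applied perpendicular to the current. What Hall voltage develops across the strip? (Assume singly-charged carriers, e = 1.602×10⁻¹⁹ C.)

V_H ≈ 3.91×10⁻⁷ V

V_H = IB/(n e t).
V_H = (0.741)(0.732)/((4.87×10²⁷)(1.602×10⁻¹⁹)(1.78×10⁻³)) ≈ 3.91×10⁻⁷ V.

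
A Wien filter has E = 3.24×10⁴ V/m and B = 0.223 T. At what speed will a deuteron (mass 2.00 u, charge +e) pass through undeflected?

For undeflected motion the electric and magnetic forces balance: qE = qvB.
v = E/B = 3.24×10⁴/0.223 = 1.45×10⁵ m/s.

v = 1.45×10⁵ m/s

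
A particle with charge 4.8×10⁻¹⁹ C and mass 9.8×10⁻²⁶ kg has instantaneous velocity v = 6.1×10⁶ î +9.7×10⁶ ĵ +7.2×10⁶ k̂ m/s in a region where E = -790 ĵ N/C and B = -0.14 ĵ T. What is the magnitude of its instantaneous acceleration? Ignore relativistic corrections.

v×B = (1.01×10⁶, 0, -8.54×10⁵) N/C.
E + v×B = (1.01×10⁶, -790, -8.54×10⁵) N/C.
F = q(E + v×B) = (4.8×10⁻¹⁹ C)·(1.01×10⁶, -790, -8.54×10⁵) = (4.84×10⁻¹³, -3.79×10⁻¹⁶, -4.10×10⁻¹³) N.
|a| = |F|/m = 6.341×10⁻¹³/9.8×10⁻²⁶ ≈ 6.47×10¹² m/s².

|a| ≈ 6.47×10¹² m/s²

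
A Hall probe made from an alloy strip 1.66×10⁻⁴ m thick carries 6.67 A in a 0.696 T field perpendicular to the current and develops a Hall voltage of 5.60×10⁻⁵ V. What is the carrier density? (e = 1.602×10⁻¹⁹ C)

n ≈ 3.12×10²⁷ m⁻³

From V_H = IB/(n e t), n = IB/(V_H e t).
n = (6.67)(0.696)/((5.60×10⁻⁵)(1.602×10⁻¹⁹)(1.66×10⁻⁴)) ≈ 3.12×10²⁷ m⁻³.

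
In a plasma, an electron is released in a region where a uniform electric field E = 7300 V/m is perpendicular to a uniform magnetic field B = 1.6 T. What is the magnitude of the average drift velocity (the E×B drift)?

The E×B drift speed is v_d = E/B.
v_d = 7300/1.6 = 4600 m/s.

v_d ≈ 4600 m/s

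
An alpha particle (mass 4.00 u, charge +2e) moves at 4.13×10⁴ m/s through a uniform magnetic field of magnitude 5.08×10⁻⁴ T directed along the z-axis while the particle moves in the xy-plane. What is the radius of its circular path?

r ≈ 1.69 m

The magnetic force provides the centripetal force: |q|vB = mv²/r.
r = mv/(|q|B) = (6.644×10⁻²⁷)(4.13×10⁴)/((3.204×10⁻¹⁹)(5.08×10⁻⁴)) ≈ 1.69 m.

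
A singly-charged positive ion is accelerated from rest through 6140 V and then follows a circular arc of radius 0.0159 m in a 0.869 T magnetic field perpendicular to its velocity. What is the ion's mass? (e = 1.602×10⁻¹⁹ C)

Combine |q|V = ½mv² and r = mv/(|q|B): eliminate v to get m = qB²r²/(2V).
m = (1.602×10⁻¹⁹)(0.869)²(0.0159)²/(2·6140) ≈ 2.49×10⁻²⁷ kg.

m ≈ 2.49×10⁻²⁷ kg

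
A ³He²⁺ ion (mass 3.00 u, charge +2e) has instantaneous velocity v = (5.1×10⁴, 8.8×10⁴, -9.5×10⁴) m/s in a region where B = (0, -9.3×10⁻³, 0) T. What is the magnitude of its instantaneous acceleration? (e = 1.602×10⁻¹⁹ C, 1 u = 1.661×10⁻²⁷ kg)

|a| ≈ 6.45×10¹⁰ m/s²

v×B = (-883, 0, -474) N/C.
F = q v×B = (3.204×10⁻¹⁹ C)·(-883, 0, -474) = (-2.83×10⁻¹⁶, 0, -1.52×10⁻¹⁶) N.
|a| = |F|/m = 3.213×10⁻¹⁶/4.983×10⁻²⁷ ≈ 6.45×10¹⁰ m/s².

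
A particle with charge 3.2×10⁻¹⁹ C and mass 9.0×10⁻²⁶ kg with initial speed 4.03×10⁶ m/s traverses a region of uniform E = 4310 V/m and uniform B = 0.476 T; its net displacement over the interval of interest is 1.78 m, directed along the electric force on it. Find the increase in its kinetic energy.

ΔKE ≈ 2.45×10⁻¹⁵ J

The magnetic force is always ⟂ v and does no work; only the electric force changes KE.
ΔKE = F_E · d = |q|E d = (3.2×10⁻¹⁹)(4310)(1.78) ≈ 2.45×10⁻¹⁵ J.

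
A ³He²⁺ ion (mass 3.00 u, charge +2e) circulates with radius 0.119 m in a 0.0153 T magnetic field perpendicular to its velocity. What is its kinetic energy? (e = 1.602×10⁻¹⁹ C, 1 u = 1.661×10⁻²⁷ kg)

KE ≈ 3.41×10⁻¹⁷ J

v = |q|Br/m, then KE = ½mv² = (qBr)²/(2m).
v = (3.204×10⁻¹⁹)(0.0153)(0.119)/4.983×10⁻²⁷ ≈ 1.171×10⁵ m/s.
KE = ½(4.983×10⁻²⁷)(1.171×10⁵)² ≈ 3.41×10⁻¹⁷ J.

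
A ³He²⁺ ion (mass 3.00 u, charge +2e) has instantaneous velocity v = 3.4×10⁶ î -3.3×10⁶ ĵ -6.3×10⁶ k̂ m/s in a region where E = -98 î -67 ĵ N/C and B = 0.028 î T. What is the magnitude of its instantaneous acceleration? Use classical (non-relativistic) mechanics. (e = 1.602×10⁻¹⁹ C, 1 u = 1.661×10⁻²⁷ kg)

|a| ≈ 1.28×10¹³ m/s²

v×B = (0, -1.76×10⁵, 9.24×10⁴) N/C.
E + v×B = (-98.0, -1.76×10⁵, 9.24×10⁴) N/C.
F = q(E + v×B) = (3.204×10⁻¹⁹ C)·(-98.0, -1.76×10⁵, 9.24×10⁴) = (-3.14×10⁻¹⁷, -5.65×10⁻¹⁴, 2.96×10⁻¹⁴) N.
|a| = |F|/m = 6.382×10⁻¹⁴/4.983×10⁻²⁷ ≈ 1.28×10¹³ m/s².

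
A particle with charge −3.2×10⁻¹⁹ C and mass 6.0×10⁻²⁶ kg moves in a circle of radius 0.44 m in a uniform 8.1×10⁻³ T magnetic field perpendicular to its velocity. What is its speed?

From |q|vB = mv²/r, v = |q|Br/m.
v = (3.2×10⁻¹⁹)(8.1×10⁻³)(0.44)/6.0×10⁻²⁶ ≈ 1.9×10⁴ m/s.

v ≈ 1.9×10⁴ m/s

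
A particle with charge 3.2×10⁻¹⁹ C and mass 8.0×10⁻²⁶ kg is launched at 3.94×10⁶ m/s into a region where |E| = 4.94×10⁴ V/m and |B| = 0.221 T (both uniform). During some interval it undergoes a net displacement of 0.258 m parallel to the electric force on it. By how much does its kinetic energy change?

ΔKE ≈ 4.08×10⁻¹⁵ J

The magnetic force is always ⟂ v and does no work; only the electric force changes KE.
ΔKE = F_E · d = |q|E d = (3.2×10⁻¹⁹)(4.94×10⁴)(0.258) ≈ 4.08×10⁻¹⁵ J.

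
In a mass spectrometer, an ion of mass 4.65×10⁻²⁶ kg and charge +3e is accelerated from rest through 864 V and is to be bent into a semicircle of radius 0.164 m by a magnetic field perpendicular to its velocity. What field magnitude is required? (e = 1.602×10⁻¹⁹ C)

v = √(2|q|V/m) = √(2·4.806×10⁻¹⁹·864/4.65×10⁻²⁶) ≈ 1.336×10⁵ m/s.
B = mv/(|q|r) = (4.65×10⁻²⁶)(1.336×10⁵)/((4.806×10⁻¹⁹)(0.164)) ≈ 0.0788 T.

B ≈ 0.0788 T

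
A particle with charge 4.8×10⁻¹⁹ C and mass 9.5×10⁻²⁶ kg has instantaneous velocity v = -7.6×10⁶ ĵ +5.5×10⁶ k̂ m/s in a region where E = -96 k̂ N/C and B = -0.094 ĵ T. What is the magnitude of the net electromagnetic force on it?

|F| ≈ 2.48×10⁻¹³ N

v×B = (5.17×10⁵, 0, 0) N/C.
E + v×B = (5.17×10⁵, 0, -96.0) N/C.
F = q(E + v×B) = (4.8×10⁻¹⁹ C)·(5.17×10⁵, 0, -96.0) = (2.48×10⁻¹³, 0, -4.61×10⁻¹⁷) N.
|F| = 2.48×10⁻¹³ N.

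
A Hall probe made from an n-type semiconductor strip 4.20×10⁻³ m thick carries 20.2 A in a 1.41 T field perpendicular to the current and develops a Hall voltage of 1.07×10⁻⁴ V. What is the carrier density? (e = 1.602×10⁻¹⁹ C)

n ≈ 3.96×10²⁶ m⁻³

From V_H = IB/(n e t), n = IB/(V_H e t).
n = (20.2)(1.41)/((1.07×10⁻⁴)(1.602×10⁻¹⁹)(4.20×10⁻³)) ≈ 3.96×10²⁶ m⁻³.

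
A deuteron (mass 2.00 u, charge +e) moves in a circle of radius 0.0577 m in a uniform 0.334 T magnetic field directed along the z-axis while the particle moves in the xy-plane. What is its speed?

v ≈ 9.29×10⁵ m/s

From |q|vB = mv²/r, v = |q|Br/m.
v = (1.602×10⁻¹⁹)(0.334)(0.0577)/3.322×10⁻²⁷ ≈ 9.29×10⁵ m/s.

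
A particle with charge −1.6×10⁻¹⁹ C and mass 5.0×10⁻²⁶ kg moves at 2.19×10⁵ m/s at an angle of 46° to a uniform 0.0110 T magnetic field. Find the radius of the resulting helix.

v⊥ = v sinθ = 2.19×10⁵·sin46° ≈ 1.575×10⁵ m/s.
r = m v⊥/(|q|B) = (5.0×10⁻²⁶)(1.575×10⁵)/((1.6×10⁻¹⁹)(0.0110)) ≈ 4.48 m.

r ≈ 4.48 m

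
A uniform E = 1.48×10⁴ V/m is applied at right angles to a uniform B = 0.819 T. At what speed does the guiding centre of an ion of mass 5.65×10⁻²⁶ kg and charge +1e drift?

v_d ≈ 1.81×10⁴ m/s

The E×B drift speed is v_d = E/B.
v_d = 1.48×10⁴/0.819 = 1.81×10⁴ m/s.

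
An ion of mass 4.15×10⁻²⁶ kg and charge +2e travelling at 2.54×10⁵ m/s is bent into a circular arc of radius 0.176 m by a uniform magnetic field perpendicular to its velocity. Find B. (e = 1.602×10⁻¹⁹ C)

B ≈ 0.187 T

From |q|vB = mv²/r, B = mv/(|q|r).
B = (4.15×10⁻²⁶)(2.54×10⁵)/((3.204×10⁻¹⁹)(0.176)) ≈ 0.187 T.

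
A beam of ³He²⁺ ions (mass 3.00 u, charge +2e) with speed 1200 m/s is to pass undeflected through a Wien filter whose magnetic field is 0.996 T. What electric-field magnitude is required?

E = 1200 V/m

For straight-line motion qE = qvB, so E = vB.
E = 1200 × 0.996 = 1200 V/m.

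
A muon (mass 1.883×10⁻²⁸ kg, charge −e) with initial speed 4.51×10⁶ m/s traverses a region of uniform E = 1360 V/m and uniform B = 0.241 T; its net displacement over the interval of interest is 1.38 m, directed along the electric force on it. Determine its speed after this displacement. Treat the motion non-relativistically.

B does no work; ΔKE = |q|E d.
½mv_f² = ½mv₀² + |q|Ed = ½(1.883×10⁻²⁸)(4.51×10⁶)² + (1.602×10⁻¹⁹)(1360)(1.38) ≈ 1.915×10⁻¹⁵ J + 3.007×10⁻¹⁶ J ≈ 2.216×10⁻¹⁵ J.
v_f = √(2·2.216×10⁻¹⁵/1.883×10⁻²⁸) ≈ 4.85×10⁶ m/s.

v_f ≈ 4.85×10⁶ m/s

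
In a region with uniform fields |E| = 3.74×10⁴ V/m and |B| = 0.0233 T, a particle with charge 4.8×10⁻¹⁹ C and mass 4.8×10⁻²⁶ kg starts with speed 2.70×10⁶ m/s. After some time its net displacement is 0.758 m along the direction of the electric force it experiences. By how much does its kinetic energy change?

The magnetic force is always ⟂ v and does no work; only the electric force changes KE.
ΔKE = F_E · d = |q|E d = (4.8×10⁻¹⁹)(3.74×10⁴)(0.758) ≈ 1.36×10⁻¹⁴ J.

ΔKE ≈ 1.36×10⁻¹⁴ J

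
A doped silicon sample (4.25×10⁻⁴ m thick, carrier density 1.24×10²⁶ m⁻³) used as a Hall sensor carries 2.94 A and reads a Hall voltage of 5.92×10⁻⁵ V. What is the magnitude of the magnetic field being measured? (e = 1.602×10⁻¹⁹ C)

From V_H = IB/(n e t), B = V_H n e t / I.
B = (5.92×10⁻⁵)(1.24×10²⁶)(1.602×10⁻¹⁹)(4.25×10⁻⁴)/2.94 ≈ 0.170 T.

B ≈ 0.170 T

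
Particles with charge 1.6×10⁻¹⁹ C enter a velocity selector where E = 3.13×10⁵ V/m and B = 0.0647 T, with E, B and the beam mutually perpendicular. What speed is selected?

Zero net Lorentz force requires |qE| = |q v×B|, i.e. E = vB.
v = E/B = 3.13×10⁵/0.0647 = 4.84×10⁶ m/s.

v = 4.84×10⁶ m/s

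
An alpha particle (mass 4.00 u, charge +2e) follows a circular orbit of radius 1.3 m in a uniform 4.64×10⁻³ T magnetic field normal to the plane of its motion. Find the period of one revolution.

The cyclotron period depends only on m, q, B: T = 2πm/(|q|B).
T = 2π(6.644×10⁻²⁷)/((3.204×10⁻¹⁹)(4.64×10⁻³)) ≈ 2.81×10⁻⁵ s.

T ≈ 2.81×10⁻⁵ s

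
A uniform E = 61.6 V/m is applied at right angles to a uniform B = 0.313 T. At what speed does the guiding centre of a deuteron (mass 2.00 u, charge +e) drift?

The E×B drift speed is v_d = E/B.
v_d = 61.6/0.313 = 197 m/s.

v_d ≈ 197 m/s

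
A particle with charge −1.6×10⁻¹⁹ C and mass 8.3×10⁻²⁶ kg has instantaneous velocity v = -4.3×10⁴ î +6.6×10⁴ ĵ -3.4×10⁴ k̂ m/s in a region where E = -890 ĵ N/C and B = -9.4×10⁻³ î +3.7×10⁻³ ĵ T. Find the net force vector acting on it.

F ≈ (-2.01×10⁻¹⁷, 9.13×10⁻¹⁷, -7.38×10⁻¹⁷) N

v×B = (126, 320, 461) N/C.
E + v×B = (126, -570, 461) N/C.
F = q(E + v×B) = (−1.6×10⁻¹⁹ C)·(126, -570, 461) = (-2.01×10⁻¹⁷, 9.13×10⁻¹⁷, -7.38×10⁻¹⁷) N.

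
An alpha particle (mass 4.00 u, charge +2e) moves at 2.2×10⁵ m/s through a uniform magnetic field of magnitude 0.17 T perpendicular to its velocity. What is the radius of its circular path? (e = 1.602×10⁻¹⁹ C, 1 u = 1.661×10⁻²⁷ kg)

The magnetic force provides the centripetal force: |q|vB = mv²/r.
r = mv/(|q|B) = (6.644×10⁻²⁷)(2.2×10⁵)/((3.204×10⁻¹⁹)(0.17)) ≈ 0.027 m.

r ≈ 0.027 m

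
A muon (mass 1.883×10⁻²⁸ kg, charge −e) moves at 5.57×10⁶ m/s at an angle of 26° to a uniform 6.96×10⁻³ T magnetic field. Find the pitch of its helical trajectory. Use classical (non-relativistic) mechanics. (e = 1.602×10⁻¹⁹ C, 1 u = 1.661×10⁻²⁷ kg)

p ≈ 5.31 m

v∥ = v cosθ = 5.57×10⁶·cos26° ≈ 5.006×10⁶ m/s.
T = 2πm/(|q|B) = 2π(1.883×10⁻²⁸)/((1.602×10⁻¹⁹)(6.96×10⁻³)) ≈ 1.061×10⁻⁶ s.
pitch = v∥ T = (5.006×10⁶)(1.061×10⁻⁶) ≈ 5.31 m.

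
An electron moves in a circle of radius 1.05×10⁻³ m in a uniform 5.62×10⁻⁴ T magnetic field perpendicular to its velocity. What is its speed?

From |q|vB = mv²/r, v = |q|Br/m.
v = (1.602×10⁻¹⁹)(5.62×10⁻⁴)(1.05×10⁻³)/9.109×10⁻³¹ ≈ 1.04×10⁵ m/s.

v ≈ 1.04×10⁵ m/s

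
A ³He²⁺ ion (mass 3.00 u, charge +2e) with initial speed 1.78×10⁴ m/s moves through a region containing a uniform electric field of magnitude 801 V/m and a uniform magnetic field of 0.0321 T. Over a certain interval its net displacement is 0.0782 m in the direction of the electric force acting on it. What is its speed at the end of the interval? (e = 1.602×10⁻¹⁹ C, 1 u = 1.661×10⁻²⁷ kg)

B does no work; ΔKE = |q|E d.
½mv_f² = ½mv₀² + |q|Ed = ½(4.983×10⁻²⁷)(1.78×10⁴)² + (3.204×10⁻¹⁹)(801)(0.0782) ≈ 7.894×10⁻¹⁹ J + 2.007×10⁻¹⁷ J ≈ 2.086×10⁻¹⁷ J.
v_f = √(2·2.086×10⁻¹⁷/4.983×10⁻²⁷) ≈ 9.15×10⁴ m/s.

v_f ≈ 9.15×10⁴ m/s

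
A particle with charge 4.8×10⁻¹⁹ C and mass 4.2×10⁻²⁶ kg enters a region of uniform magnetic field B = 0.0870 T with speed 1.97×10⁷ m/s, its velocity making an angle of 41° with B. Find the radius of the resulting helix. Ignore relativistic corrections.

v⊥ = v sinθ = 1.97×10⁷·sin41° ≈ 1.292×10⁷ m/s.
r = m v⊥/(|q|B) = (4.2×10⁻²⁶)(1.292×10⁷)/((4.8×10⁻¹⁹)(0.0870)) ≈ 13.0 m.

r ≈ 13.0 m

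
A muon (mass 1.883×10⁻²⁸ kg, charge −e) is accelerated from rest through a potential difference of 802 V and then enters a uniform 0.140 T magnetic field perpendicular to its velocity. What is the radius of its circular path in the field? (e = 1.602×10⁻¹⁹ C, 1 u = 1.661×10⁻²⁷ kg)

r ≈ 9.81×10⁻³ m

Acceleration: |q|V = ½mv² ⇒ v = √(2|q|V/m) = √(2·1.602×10⁻¹⁹·802/1.883×10⁻²⁸) ≈ 1.168×10⁶ m/s.
In the field: r = mv/(|q|B) = (1.883×10⁻²⁸)(1.168×10⁶)/((1.602×10⁻¹⁹)(0.140)) ≈ 9.81×10⁻³ m.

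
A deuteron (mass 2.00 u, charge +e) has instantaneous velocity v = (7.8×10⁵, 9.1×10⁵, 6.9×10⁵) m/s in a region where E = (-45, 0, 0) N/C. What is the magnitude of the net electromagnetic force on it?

|F| ≈ 7.21×10⁻¹⁸ N

Only an electric field acts, so F = qE = (1.602×10⁻¹⁹ C)·(-45.0, 0, 0) = (-7.21×10⁻¹⁸, 0, 0) N.
|F| = 7.21×10⁻¹⁸ N.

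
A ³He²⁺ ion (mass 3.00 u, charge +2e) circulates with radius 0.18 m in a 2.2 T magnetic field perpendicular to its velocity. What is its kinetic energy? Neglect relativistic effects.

v = |q|Br/m, then KE = ½mv² = (qBr)²/(2m).
v = (3.204×10⁻¹⁹)(2.2)(0.18)/4.983×10⁻²⁷ ≈ 2.546×10⁷ m/s.
KE = ½(4.983×10⁻²⁷)(2.546×10⁷)² ≈ 1.6×10⁻¹² J.

KE ≈ 1.6×10⁻¹² J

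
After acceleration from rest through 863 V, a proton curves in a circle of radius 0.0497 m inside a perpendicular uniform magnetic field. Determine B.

B ≈ 0.0854 T

v = √(2|q|V/m) = √(2·1.602×10⁻¹⁹·863/1.673×10⁻²⁷) ≈ 4.065×10⁵ m/s.
B = mv/(|q|r) = (1.673×10⁻²⁷)(4.065×10⁵)/((1.602×10⁻¹⁹)(0.0497)) ≈ 0.0854 T.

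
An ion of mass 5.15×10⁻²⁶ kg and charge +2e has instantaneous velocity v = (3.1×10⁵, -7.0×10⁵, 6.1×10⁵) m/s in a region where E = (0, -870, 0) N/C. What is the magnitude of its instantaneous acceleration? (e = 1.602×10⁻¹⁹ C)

|a| ≈ 5.41×10⁹ m/s²

Only an electric field acts, so F = qE = (3.204×10⁻¹⁹ C)·(0, -870, 0) = (0, -2.79×10⁻¹⁶, 0) N.
|a| = |F|/m = 2.787×10⁻¹⁶/5.15×10⁻²⁶ ≈ 5.41×10⁹ m/s².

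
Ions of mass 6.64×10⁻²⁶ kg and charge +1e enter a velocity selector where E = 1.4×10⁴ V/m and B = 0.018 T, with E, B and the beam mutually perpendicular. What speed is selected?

Zero net Lorentz force requires |qE| = |q v×B|, i.e. E = vB.
v = E/B = 1.4×10⁴/0.018 = 7.8×10⁵ m/s.

v = 7.8×10⁵ m/s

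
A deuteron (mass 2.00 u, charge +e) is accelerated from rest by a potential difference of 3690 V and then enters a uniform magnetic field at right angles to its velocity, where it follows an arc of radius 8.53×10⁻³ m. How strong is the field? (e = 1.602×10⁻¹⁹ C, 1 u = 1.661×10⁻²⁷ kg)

B ≈ 1.45 T

v = √(2|q|V/m) = √(2·1.602×10⁻¹⁹·3690/3.322×10⁻²⁷) ≈ 5.966×10⁵ m/s.
B = mv/(|q|r) = (3.322×10⁻²⁷)(5.966×10⁵)/((1.602×10⁻¹⁹)(8.53×10⁻³)) ≈ 1.45 T.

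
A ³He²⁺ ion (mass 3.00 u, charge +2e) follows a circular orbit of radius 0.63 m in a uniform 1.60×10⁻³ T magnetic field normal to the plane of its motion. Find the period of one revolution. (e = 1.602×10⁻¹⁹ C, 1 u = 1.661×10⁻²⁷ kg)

The cyclotron period depends only on m, q, B: T = 2πm/(|q|B).
T = 2π(4.983×10⁻²⁷)/((3.204×10⁻¹⁹)(1.60×10⁻³)) ≈ 6.11×10⁻⁵ s.

T ≈ 6.11×10⁻⁵ s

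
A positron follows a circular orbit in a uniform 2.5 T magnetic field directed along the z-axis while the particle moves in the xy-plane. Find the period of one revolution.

T ≈ 1.4×10⁻¹¹ s

The cyclotron period depends only on m, q, B: T = 2πm/(|q|B).
T = 2π(9.109×10⁻³¹)/((1.602×10⁻¹⁹)(2.5)) ≈ 1.4×10⁻¹¹ s.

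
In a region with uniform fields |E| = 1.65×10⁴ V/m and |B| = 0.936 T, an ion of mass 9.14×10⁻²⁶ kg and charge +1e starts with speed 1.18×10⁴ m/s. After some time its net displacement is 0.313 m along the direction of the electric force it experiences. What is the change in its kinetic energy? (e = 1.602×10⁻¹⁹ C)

ΔKE ≈ 8.27×10⁻¹⁶ J

The magnetic force is always ⟂ v and does no work; only the electric force changes KE.
ΔKE = F_E · d = |q|E d = (1.602×10⁻¹⁹)(1.65×10⁴)(0.313) ≈ 8.27×10⁻¹⁶ J.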